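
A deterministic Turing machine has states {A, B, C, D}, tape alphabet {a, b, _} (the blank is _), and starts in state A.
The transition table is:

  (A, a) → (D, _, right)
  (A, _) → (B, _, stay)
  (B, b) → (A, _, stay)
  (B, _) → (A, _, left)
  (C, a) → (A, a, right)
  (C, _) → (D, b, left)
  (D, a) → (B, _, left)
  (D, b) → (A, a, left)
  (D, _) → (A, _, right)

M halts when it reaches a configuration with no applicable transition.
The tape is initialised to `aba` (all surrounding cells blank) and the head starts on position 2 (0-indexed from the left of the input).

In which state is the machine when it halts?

A | ab[a]__   read a → write _, move right, go to D
D | ab_[_]_   read _ → write _, move right, go to A
A | ab__[_]   read _ → write _, move stay, go to B
B | ab__[_]   read _ → write _, move left, go to A
A | ab_[_]_   read _ → write _, move stay, go to B
B | ab_[_]_   read _ → write _, move left, go to A
A | ab[_]__   read _ → write _, move stay, go to B
B | ab[_]__   read _ → write _, move left, go to A
A | a[b]___
No transition is defined for (A, b); M halts in state A.

A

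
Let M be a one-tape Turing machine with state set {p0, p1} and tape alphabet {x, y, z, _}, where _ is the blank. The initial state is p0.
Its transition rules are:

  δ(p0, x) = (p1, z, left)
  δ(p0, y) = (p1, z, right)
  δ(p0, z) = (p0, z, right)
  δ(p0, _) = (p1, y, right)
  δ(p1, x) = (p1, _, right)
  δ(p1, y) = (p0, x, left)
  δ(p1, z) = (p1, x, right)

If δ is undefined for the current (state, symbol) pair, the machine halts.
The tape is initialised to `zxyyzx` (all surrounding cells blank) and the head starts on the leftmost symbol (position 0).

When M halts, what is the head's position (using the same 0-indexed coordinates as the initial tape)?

6

state=p0 head=0 tape=[z]xyyzx_   (p0,z)→(p0,z,right)
state=p0 head=1 tape=z[x]yyzx_   (p0,x)→(p1,z,left)
state=p1 head=0 tape=[z]zyyzx_   (p1,z)→(p1,x,right)
state=p1 head=1 tape=x[z]yyzx_   (p1,z)→(p1,x,right)
state=p1 head=2 tape=xx[y]yzx_   (p1,y)→(p0,x,left)
state=p0 head=1 tape=x[x]xyzx_   (p0,x)→(p1,z,left)
state=p1 head=0 tape=[x]zxyzx_   (p1,x)→(p1,_,right)
state=p1 head=1 tape=_[z]xyzx_   (p1,z)→(p1,x,right)
state=p1 head=2 tape=_x[x]yzx_   (p1,x)→(p1,_,right)
state=p1 head=3 tape=_x_[y]zx_   (p1,y)→(p0,x,left)
state=p0 head=2 tape=_x[_]xzx_   (p0,_)→(p1,y,right)
state=p1 head=3 tape=_xy[x]zx_   (p1,x)→(p1,_,right)
state=p1 head=4 tape=_xy_[z]x_   (p1,z)→(p1,x,right)
state=p1 head=5 tape=_xy_x[x]_   (p1,x)→(p1,_,right)
state=p1 head=6 tape=_xy_x_[_]
At halt the head is at cell 6.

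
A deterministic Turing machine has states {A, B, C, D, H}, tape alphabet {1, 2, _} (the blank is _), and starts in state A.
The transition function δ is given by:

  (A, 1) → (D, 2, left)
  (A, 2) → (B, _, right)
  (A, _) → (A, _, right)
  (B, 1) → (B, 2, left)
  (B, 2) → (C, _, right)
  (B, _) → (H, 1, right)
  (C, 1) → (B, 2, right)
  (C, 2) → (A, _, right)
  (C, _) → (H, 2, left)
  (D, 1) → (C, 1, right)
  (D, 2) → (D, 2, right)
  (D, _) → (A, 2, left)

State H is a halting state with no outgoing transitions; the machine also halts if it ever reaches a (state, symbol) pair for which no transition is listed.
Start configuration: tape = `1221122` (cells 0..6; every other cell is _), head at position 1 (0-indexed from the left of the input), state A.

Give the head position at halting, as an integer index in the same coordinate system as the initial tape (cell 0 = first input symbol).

6

state=A head=1 tape=1[2]21122_   (A,2)→(B,_,right)
state=B head=2 tape=1_[2]1122_   (B,2)→(C,_,right)
state=C head=3 tape=1__[1]122_   (C,1)→(B,2,right)
state=B head=4 tape=1__2[1]22_   (B,1)→(B,2,left)
state=B head=3 tape=1__[2]222_   (B,2)→(C,_,right)
state=C head=4 tape=1___[2]22_   (C,2)→(A,_,right)
state=A head=5 tape=1____[2]2_   (A,2)→(B,_,right)
state=B head=6 tape=1_____[2]_   (B,2)→(C,_,right)
state=C head=7 tape=1______[_]   (C,_)→(H,2,left)
state=H head=6 tape=1_____[_]2
At halt the head is at cell 6.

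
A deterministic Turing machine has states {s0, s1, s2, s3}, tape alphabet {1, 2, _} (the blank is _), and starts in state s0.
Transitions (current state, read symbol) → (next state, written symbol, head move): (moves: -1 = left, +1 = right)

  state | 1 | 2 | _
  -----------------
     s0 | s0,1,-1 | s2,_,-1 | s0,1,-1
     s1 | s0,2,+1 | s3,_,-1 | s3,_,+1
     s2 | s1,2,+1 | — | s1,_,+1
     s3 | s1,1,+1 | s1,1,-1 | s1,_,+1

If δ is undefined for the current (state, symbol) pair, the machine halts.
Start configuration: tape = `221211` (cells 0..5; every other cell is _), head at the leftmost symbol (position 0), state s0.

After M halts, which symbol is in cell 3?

_

state=s0 head=0 tape=_[2]21211   (s0,2)→(s2,_,-1)
state=s2 head=-1 tape=[_]_21211   (s2,_)→(s1,_,+1)
state=s1 head=0 tape=_[_]21211   (s1,_)→(s3,_,+1)
state=s3 head=1 tape=__[2]1211   (s3,2)→(s1,1,-1)
state=s1 head=0 tape=_[_]11211   (s1,_)→(s3,_,+1)
state=s3 head=1 tape=__[1]1211   (s3,1)→(s1,1,+1)
state=s1 head=2 tape=__1[1]211   (s1,1)→(s0,2,+1)
state=s0 head=3 tape=__12[2]11   (s0,2)→(s2,_,-1)
state=s2 head=2 tape=__1[2]_11
Cell 3 holds _ when M halts.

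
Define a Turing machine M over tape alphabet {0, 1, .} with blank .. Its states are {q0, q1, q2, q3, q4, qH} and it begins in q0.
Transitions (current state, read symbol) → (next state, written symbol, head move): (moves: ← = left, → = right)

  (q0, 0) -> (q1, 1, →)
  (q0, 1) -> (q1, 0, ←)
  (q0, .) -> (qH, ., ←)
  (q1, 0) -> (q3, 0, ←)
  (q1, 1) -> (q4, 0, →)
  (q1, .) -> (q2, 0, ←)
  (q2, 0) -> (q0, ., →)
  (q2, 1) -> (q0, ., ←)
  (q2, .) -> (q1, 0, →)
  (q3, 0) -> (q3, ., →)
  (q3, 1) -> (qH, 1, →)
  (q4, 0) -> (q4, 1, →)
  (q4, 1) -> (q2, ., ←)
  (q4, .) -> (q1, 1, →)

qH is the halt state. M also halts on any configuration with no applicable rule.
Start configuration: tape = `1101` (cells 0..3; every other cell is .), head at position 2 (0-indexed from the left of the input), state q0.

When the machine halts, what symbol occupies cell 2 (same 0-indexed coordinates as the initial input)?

q0 | 11[0]1..   read 0 → write 1, move →, go to q1
q1 | 111[1]..   read 1 → write 0, move →, go to q4
q4 | 1110[.].   read . → write 1, move →, go to q1
q1 | 11101[.]   read . → write 0, move ←, go to q2
q2 | 1110[1]0   read 1 → write ., move ←, go to q0
q0 | 111[0].0   read 0 → write 1, move →, go to q1
q1 | 1111[.]0   read . → write 0, move ←, go to q2
q2 | 111[1]00   read 1 → write ., move ←, go to q0
q0 | 11[1].00   read 1 → write 0, move ←, go to q1
q1 | 1[1]0.00   read 1 → write 0, move →, go to q4
q4 | 10[0].00   read 0 → write 1, move →, go to q4
q4 | 101[.]00   read . → write 1, move →, go to q1
q1 | 1011[0]0   read 0 → write 0, move ←, go to q3
q3 | 101[1]00   read 1 → write 1, move →, go to qH
qH | 1011[0]0
Cell 2 holds 1 when M halts.

1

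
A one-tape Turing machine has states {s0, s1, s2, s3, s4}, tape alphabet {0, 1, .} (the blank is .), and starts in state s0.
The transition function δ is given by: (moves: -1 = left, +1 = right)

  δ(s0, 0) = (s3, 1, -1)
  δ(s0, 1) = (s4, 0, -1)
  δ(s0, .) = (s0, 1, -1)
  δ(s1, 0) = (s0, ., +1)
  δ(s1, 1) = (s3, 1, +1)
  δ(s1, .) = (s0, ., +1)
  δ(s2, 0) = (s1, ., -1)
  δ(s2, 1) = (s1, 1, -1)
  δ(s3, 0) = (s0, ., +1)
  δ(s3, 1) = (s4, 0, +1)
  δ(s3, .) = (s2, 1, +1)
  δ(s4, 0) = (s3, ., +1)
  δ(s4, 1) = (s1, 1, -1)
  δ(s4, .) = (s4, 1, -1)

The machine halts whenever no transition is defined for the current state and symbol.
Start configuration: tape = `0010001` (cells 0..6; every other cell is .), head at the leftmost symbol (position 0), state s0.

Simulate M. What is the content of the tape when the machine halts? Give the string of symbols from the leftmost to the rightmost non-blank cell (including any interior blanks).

state=s0 head=0 tape=.[0]010001..   (s0,0)→(s3,1,-1)
state=s3 head=-1 tape=[.]1010001..   (s3,.)→(s2,1,+1)
state=s2 head=0 tape=1[1]010001..   (s2,1)→(s1,1,-1)
state=s1 head=-1 tape=[1]1010001..   (s1,1)→(s3,1,+1)
state=s3 head=0 tape=1[1]010001..   (s3,1)→(s4,0,+1)
state=s4 head=1 tape=10[0]10001..   (s4,0)→(s3,.,+1)
state=s3 head=2 tape=10.[1]0001..   (s3,1)→(s4,0,+1)
state=s4 head=3 tape=10.0[0]001..   (s4,0)→(s3,.,+1)
state=s3 head=4 tape=10.0.[0]01..   (s3,0)→(s0,.,+1)
state=s0 head=5 tape=10.0..[0]1..   (s0,0)→(s3,1,-1)
state=s3 head=4 tape=10.0.[.]11..   (s3,.)→(s2,1,+1)
state=s2 head=5 tape=10.0.1[1]1..   (s2,1)→(s1,1,-1)
state=s1 head=4 tape=10.0.[1]11..   (s1,1)→(s3,1,+1)
state=s3 head=5 tape=10.0.1[1]1..   (s3,1)→(s4,0,+1)
state=s4 head=6 tape=10.0.10[1]..   (s4,1)→(s1,1,-1)
state=s1 head=5 tape=10.0.1[0]1..   (s1,0)→(s0,.,+1)
state=s0 head=6 tape=10.0.1.[1]..   (s0,1)→(s4,0,-1)
state=s4 head=5 tape=10.0.1[.]0..   (s4,.)→(s4,1,-1)
state=s4 head=4 tape=10.0.[1]10..   (s4,1)→(s1,1,-1)
state=s1 head=3 tape=10.0[.]110..   (s1,.)→(s0,.,+1)
state=s0 head=4 tape=10.0.[1]10..   (s0,1)→(s4,0,-1)
state=s4 head=3 tape=10.0[.]010..   (s4,.)→(s4,1,-1)
state=s4 head=2 tape=10.[0]1010..   (s4,0)→(s3,.,+1)
state=s3 head=3 tape=10..[1]010..   (s3,1)→(s4,0,+1)
state=s4 head=4 tape=10..0[0]10..   (s4,0)→(s3,.,+1)
state=s3 head=5 tape=10..0.[1]0..   (s3,1)→(s4,0,+1)
state=s4 head=6 tape=10..0.0[0]..   (s4,0)→(s3,.,+1)
state=s3 head=7 tape=10..0.0.[.].   (s3,.)→(s2,1,+1)
state=s2 head=8 tape=10..0.0.1[.]
The non-blank tape span at halt is 10..0.0.1.

10..0.0.1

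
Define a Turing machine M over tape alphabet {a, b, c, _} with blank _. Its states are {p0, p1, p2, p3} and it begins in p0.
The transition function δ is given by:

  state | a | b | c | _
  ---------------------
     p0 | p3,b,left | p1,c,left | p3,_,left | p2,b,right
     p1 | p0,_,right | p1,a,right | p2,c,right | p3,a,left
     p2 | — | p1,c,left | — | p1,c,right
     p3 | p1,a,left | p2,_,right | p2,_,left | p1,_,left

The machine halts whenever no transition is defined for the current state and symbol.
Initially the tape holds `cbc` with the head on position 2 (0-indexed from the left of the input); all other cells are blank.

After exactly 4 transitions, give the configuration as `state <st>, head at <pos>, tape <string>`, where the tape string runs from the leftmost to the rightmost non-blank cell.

p0 | cb[c]_   read c → write _, move left, go to p3
p3 | c[b]__   read b → write _, move right, go to p2
p2 | c_[_]_   read _ → write c, move right, go to p1
p1 | c_c[_]   read _ → write a, move left, go to p3
p3 | c_[c]a
After 4 steps: state p3, head at 2, tape c_ca.

state p3, head at 2, tape c_ca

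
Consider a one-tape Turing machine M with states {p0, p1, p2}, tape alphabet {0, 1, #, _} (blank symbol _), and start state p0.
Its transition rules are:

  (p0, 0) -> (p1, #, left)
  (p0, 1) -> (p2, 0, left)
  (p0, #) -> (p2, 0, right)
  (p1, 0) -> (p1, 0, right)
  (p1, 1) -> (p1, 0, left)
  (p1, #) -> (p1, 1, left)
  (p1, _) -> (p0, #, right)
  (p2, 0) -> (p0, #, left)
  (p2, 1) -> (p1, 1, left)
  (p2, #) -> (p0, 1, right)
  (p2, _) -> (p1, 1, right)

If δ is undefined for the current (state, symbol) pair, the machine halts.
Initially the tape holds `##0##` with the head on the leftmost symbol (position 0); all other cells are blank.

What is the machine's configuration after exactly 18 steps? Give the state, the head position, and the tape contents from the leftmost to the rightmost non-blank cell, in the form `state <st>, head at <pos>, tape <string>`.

p0 | [#]#0##   read # → write 0, move right, go to p2
p2 | 0[#]0##   read # → write 1, move right, go to p0
p0 | 01[0]##   read 0 → write #, move left, go to p1
p1 | 0[1]###   read 1 → write 0, move left, go to p1
p1 | [0]0###   read 0 → write 0, move right, go to p1
p1 | 0[0]###   read 0 → write 0, move right, go to p1
p1 | 00[#]##   read # → write 1, move left, go to p1
p1 | 0[0]1##   read 0 → write 0, move right, go to p1
p1 | 00[1]##   read 1 → write 0, move left, go to p1
p1 | 0[0]0##   read 0 → write 0, move right, go to p1
p1 | 00[0]##   read 0 → write 0, move right, go to p1
p1 | 000[#]#   read # → write 1, move left, go to p1
p1 | 00[0]1#   read 0 → write 0, move right, go to p1
p1 | 000[1]#   read 1 → write 0, move left, go to p1
p1 | 00[0]0#   read 0 → write 0, move right, go to p1
p1 | 000[0]#   read 0 → write 0, move right, go to p1
p1 | 0000[#]   read # → write 1, move left, go to p1
p1 | 000[0]1   read 0 → write 0, move right, go to p1
p1 | 0000[1]
After 18 steps: state p1, head at 4, tape 00001.

state p1, head at 4, tape 00001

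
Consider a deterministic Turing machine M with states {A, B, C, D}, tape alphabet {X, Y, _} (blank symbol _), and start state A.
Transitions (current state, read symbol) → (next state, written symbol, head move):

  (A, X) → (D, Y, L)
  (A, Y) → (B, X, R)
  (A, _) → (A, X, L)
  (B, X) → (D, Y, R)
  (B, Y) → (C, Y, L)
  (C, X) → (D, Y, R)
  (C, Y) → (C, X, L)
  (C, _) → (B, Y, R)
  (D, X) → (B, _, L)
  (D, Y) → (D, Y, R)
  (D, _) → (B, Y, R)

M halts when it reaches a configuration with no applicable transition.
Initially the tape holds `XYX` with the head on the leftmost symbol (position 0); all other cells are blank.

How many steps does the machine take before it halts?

state=A head=0 tape=____[X]YX_   (A,X)→(D,Y,L)
state=D head=-1 tape=___[_]YYX_   (D,_)→(B,Y,R)
state=B head=0 tape=___Y[Y]YX_   (B,Y)→(C,Y,L)
state=C head=-1 tape=___[Y]YYX_   (C,Y)→(C,X,L)
state=C head=-2 tape=__[_]XYYX_   (C,_)→(B,Y,R)
state=B head=-1 tape=__Y[X]YYX_   (B,X)→(D,Y,R)
state=D head=0 tape=__YY[Y]YX_   (D,Y)→(D,Y,R)
state=D head=1 tape=__YYY[Y]X_   (D,Y)→(D,Y,R)
state=D head=2 tape=__YYYY[X]_   (D,X)→(B,_,L)
state=B head=1 tape=__YYY[Y]__   (B,Y)→(C,Y,L)
state=C head=0 tape=__YY[Y]Y__   (C,Y)→(C,X,L)
state=C head=-1 tape=__Y[Y]XY__   (C,Y)→(C,X,L)
state=C head=-2 tape=__[Y]XXY__   (C,Y)→(C,X,L)
state=C head=-3 tape=_[_]XXXY__   (C,_)→(B,Y,R)
state=B head=-2 tape=_Y[X]XXY__   (B,X)→(D,Y,R)
state=D head=-1 tape=_YY[X]XY__   (D,X)→(B,_,L)
state=B head=-2 tape=_Y[Y]_XY__   (B,Y)→(C,Y,L)
state=C head=-3 tape=_[Y]Y_XY__   (C,Y)→(C,X,L)
state=C head=-4 tape=[_]XY_XY__   (C,_)→(B,Y,R)
state=B head=-3 tape=Y[X]Y_XY__   (B,X)→(D,Y,R)
state=D head=-2 tape=YY[Y]_XY__   (D,Y)→(D,Y,R)
state=D head=-1 tape=YYY[_]XY__   (D,_)→(B,Y,R)
state=B head=0 tape=YYYY[X]Y__   (B,X)→(D,Y,R)
state=D head=1 tape=YYYYY[Y]__   (D,Y)→(D,Y,R)
state=D head=2 tape=YYYYYY[_]_   (D,_)→(B,Y,R)
state=B head=3 tape=YYYYYYY[_]
M halts after 25 transitions.

25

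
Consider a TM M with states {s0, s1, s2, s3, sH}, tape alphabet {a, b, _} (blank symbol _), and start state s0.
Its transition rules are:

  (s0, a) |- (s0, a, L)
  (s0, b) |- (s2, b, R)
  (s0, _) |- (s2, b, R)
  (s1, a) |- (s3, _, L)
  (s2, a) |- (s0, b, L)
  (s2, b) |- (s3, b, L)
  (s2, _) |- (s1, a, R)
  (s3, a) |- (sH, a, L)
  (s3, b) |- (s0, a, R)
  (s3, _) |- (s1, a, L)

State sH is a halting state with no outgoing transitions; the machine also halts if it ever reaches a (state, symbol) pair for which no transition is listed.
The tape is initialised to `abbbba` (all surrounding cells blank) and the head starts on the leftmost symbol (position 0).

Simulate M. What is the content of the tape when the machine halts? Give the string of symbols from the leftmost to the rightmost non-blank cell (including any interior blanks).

state=s0 head=0 tape=_[a]bbbba__   (s0,a)→(s0,a,L)
state=s0 head=-1 tape=[_]abbbba__   (s0,_)→(s2,b,R)
state=s2 head=0 tape=b[a]bbbba__   (s2,a)→(s0,b,L)
state=s0 head=-1 tape=[b]bbbbba__   (s0,b)→(s2,b,R)
state=s2 head=0 tape=b[b]bbbba__   (s2,b)→(s3,b,L)
state=s3 head=-1 tape=[b]bbbbba__   (s3,b)→(s0,a,R)
state=s0 head=0 tape=a[b]bbbba__   (s0,b)→(s2,b,R)
state=s2 head=1 tape=ab[b]bbba__   (s2,b)→(s3,b,L)
state=s3 head=0 tape=a[b]bbbba__   (s3,b)→(s0,a,R)
state=s0 head=1 tape=aa[b]bbba__   (s0,b)→(s2,b,R)
state=s2 head=2 tape=aab[b]bba__   (s2,b)→(s3,b,L)
state=s3 head=1 tape=aa[b]bbba__   (s3,b)→(s0,a,R)
state=s0 head=2 tape=aaa[b]bba__   (s0,b)→(s2,b,R)
state=s2 head=3 tape=aaab[b]ba__   (s2,b)→(s3,b,L)
state=s3 head=2 tape=aaa[b]bba__   (s3,b)→(s0,a,R)
state=s0 head=3 tape=aaaa[b]ba__   (s0,b)→(s2,b,R)
state=s2 head=4 tape=aaaab[b]a__   (s2,b)→(s3,b,L)
state=s3 head=3 tape=aaaa[b]ba__   (s3,b)→(s0,a,R)
state=s0 head=4 tape=aaaaa[b]a__   (s0,b)→(s2,b,R)
state=s2 head=5 tape=aaaaab[a]__   (s2,a)→(s0,b,L)
state=s0 head=4 tape=aaaaa[b]b__   (s0,b)→(s2,b,R)
state=s2 head=5 tape=aaaaab[b]__   (s2,b)→(s3,b,L)
state=s3 head=4 tape=aaaaa[b]b__   (s3,b)→(s0,a,R)
state=s0 head=5 tape=aaaaaa[b]__   (s0,b)→(s2,b,R)
state=s2 head=6 tape=aaaaaab[_]_   (s2,_)→(s1,a,R)
state=s1 head=7 tape=aaaaaaba[_]
The non-blank tape span at halt is aaaaaaba.

aaaaaaba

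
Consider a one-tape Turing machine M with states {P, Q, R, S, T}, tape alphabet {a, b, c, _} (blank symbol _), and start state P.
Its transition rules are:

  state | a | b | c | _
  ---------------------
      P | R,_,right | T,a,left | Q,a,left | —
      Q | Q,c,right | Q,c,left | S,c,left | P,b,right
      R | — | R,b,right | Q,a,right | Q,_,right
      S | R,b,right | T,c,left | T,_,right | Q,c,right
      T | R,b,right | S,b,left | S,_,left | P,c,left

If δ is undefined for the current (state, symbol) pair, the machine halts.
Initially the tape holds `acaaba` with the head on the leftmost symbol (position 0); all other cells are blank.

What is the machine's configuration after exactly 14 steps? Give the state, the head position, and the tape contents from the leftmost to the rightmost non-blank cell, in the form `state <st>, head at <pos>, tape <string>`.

state=P head=0 tape=[a]caaba   (P,a)→(R,_,right)
state=R head=1 tape=_[c]aaba   (R,c)→(Q,a,right)
state=Q head=2 tape=_a[a]aba   (Q,a)→(Q,c,right)
state=Q head=3 tape=_ac[a]ba   (Q,a)→(Q,c,right)
state=Q head=4 tape=_acc[b]a   (Q,b)→(Q,c,left)
state=Q head=3 tape=_ac[c]ca   (Q,c)→(S,c,left)
state=S head=2 tape=_a[c]cca   (S,c)→(T,_,right)
state=T head=3 tape=_a_[c]ca   (T,c)→(S,_,left)
state=S head=2 tape=_a[_]_ca   (S,_)→(Q,c,right)
state=Q head=3 tape=_ac[_]ca   (Q,_)→(P,b,right)
state=P head=4 tape=_acb[c]a   (P,c)→(Q,a,left)
state=Q head=3 tape=_ac[b]aa   (Q,b)→(Q,c,left)
state=Q head=2 tape=_a[c]caa   (Q,c)→(S,c,left)
state=S head=1 tape=_[a]ccaa   (S,a)→(R,b,right)
state=R head=2 tape=_b[c]caa
After 14 steps: state R, head at 2, tape bccaa.

state R, head at 2, tape bccaa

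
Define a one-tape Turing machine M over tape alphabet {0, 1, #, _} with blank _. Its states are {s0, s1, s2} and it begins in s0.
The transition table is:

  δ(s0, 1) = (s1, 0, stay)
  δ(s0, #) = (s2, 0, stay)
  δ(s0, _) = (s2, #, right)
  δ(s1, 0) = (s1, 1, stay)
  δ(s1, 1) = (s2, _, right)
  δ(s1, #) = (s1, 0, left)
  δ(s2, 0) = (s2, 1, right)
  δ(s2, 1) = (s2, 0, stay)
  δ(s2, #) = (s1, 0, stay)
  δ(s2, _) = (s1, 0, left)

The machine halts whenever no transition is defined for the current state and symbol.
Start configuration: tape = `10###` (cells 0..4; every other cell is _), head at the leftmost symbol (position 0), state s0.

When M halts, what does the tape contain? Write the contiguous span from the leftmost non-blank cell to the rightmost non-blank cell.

1___0

state=s0 head=0 tape=[1]0###_   (s0,1)→(s1,0,stay)
state=s1 head=0 tape=[0]0###_   (s1,0)→(s1,1,stay)
state=s1 head=0 tape=[1]0###_   (s1,1)→(s2,_,right)
state=s2 head=1 tape=_[0]###_   (s2,0)→(s2,1,right)
state=s2 head=2 tape=_1[#]##_   (s2,#)→(s1,0,stay)
state=s1 head=2 tape=_1[0]##_   (s1,0)→(s1,1,stay)
state=s1 head=2 tape=_1[1]##_   (s1,1)→(s2,_,right)
state=s2 head=3 tape=_1_[#]#_   (s2,#)→(s1,0,stay)
state=s1 head=3 tape=_1_[0]#_   (s1,0)→(s1,1,stay)
state=s1 head=3 tape=_1_[1]#_   (s1,1)→(s2,_,right)
state=s2 head=4 tape=_1__[#]_   (s2,#)→(s1,0,stay)
state=s1 head=4 tape=_1__[0]_   (s1,0)→(s1,1,stay)
state=s1 head=4 tape=_1__[1]_   (s1,1)→(s2,_,right)
state=s2 head=5 tape=_1___[_]   (s2,_)→(s1,0,left)
state=s1 head=4 tape=_1__[_]0
The non-blank tape span at halt is 1___0.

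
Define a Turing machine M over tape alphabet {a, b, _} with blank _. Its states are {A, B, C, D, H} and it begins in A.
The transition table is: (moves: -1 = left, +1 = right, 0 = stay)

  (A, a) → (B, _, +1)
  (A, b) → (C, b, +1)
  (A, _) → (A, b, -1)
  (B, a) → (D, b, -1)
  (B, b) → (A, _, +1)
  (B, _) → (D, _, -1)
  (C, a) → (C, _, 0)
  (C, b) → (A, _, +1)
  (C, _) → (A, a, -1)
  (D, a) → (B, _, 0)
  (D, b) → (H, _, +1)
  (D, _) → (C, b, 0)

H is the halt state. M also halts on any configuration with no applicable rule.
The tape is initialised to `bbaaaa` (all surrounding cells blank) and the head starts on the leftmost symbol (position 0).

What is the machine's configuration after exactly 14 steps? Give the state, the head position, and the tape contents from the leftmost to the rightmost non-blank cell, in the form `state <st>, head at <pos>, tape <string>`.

state C, head at 4, tape b__b_a

state=A head=0 tape=[b]baaaa   (A,b)→(C,b,+1)
state=C head=1 tape=b[b]aaaa   (C,b)→(A,_,+1)
state=A head=2 tape=b_[a]aaa   (A,a)→(B,_,+1)
state=B head=3 tape=b__[a]aa   (B,a)→(D,b,-1)
state=D head=2 tape=b_[_]baa   (D,_)→(C,b,0)
state=C head=2 tape=b_[b]baa   (C,b)→(A,_,+1)
state=A head=3 tape=b__[b]aa   (A,b)→(C,b,+1)
state=C head=4 tape=b__b[a]a   (C,a)→(C,_,0)
state=C head=4 tape=b__b[_]a   (C,_)→(A,a,-1)
state=A head=3 tape=b__[b]aa   (A,b)→(C,b,+1)
state=C head=4 tape=b__b[a]a   (C,a)→(C,_,0)
state=C head=4 tape=b__b[_]a   (C,_)→(A,a,-1)
state=A head=3 tape=b__[b]aa   (A,b)→(C,b,+1)
state=C head=4 tape=b__b[a]a   (C,a)→(C,_,0)
state=C head=4 tape=b__b[_]a
After 14 steps: state C, head at 4, tape b__b_a.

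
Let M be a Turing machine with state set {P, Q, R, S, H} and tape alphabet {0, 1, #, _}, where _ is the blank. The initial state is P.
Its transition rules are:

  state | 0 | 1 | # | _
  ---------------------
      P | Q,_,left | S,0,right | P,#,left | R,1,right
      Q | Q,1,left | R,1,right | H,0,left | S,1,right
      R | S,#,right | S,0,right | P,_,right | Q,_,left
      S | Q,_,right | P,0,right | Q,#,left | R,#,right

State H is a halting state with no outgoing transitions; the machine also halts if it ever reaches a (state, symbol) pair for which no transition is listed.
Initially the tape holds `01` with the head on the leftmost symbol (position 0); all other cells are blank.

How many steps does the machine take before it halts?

7

state=P head=0 tape=_[0]1__   (P,0)→(Q,_,left)
state=Q head=-1 tape=[_]_1__   (Q,_)→(S,1,right)
state=S head=0 tape=1[_]1__   (S,_)→(R,#,right)
state=R head=1 tape=1#[1]__   (R,1)→(S,0,right)
state=S head=2 tape=1#0[_]_   (S,_)→(R,#,right)
state=R head=3 tape=1#0#[_]   (R,_)→(Q,_,left)
state=Q head=2 tape=1#0[#]_   (Q,#)→(H,0,left)
state=H head=1 tape=1#[0]0_
M halts after 7 transitions.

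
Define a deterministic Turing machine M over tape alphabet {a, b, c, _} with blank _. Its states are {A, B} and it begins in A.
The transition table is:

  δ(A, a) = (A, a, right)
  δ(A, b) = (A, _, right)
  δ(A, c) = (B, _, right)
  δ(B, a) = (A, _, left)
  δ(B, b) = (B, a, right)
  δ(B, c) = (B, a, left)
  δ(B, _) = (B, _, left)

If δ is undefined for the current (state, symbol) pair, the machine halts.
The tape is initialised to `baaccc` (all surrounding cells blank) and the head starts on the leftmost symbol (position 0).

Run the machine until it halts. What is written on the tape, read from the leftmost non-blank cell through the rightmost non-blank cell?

a__ac

A | [b]aaccc   read b → write _, move right, go to A
A | _[a]accc   read a → write a, move right, go to A
A | _a[a]ccc   read a → write a, move right, go to A
A | _aa[c]cc   read c → write _, move right, go to B
B | _aa_[c]c   read c → write a, move left, go to B
B | _aa[_]ac   read _ → write _, move left, go to B
B | _a[a]_ac   read a → write _, move left, go to A
A | _[a]__ac   read a → write a, move right, go to A
A | _a[_]_ac
The non-blank tape span at halt is a__ac.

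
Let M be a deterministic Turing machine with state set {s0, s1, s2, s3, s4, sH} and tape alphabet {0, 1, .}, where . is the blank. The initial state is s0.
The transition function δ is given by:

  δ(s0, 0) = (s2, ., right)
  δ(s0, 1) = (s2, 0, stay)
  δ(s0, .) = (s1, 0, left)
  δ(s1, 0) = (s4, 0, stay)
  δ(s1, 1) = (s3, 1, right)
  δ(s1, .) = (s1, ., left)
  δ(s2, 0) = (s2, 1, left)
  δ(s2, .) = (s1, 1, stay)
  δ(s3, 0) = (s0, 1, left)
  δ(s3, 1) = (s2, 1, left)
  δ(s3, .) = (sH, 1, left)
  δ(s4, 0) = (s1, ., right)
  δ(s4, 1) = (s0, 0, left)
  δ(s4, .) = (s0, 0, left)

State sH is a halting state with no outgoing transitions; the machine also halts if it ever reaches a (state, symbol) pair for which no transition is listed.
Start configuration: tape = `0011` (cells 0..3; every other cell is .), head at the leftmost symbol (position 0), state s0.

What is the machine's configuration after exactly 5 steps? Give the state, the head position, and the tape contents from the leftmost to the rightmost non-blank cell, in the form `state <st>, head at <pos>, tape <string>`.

state=s0 head=0 tape=[0]011   (s0,0)→(s2,.,right)
state=s2 head=1 tape=.[0]11   (s2,0)→(s2,1,left)
state=s2 head=0 tape=[.]111   (s2,.)→(s1,1,stay)
state=s1 head=0 tape=[1]111   (s1,1)→(s3,1,right)
state=s3 head=1 tape=1[1]11   (s3,1)→(s2,1,left)
state=s2 head=0 tape=[1]111
After 5 steps: state s2, head at 0, tape 1111.

state s2, head at 0, tape 1111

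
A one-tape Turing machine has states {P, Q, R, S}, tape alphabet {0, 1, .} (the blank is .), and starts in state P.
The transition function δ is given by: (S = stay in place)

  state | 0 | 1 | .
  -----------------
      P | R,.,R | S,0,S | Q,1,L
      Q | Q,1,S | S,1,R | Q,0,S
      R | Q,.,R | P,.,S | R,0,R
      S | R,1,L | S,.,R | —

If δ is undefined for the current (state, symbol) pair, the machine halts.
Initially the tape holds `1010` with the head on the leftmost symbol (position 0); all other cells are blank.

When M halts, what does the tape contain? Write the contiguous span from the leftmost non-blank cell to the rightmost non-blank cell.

11.1

P | .[1]010.   read 1 → write 0, move S, go to S
S | .[0]010.   read 0 → write 1, move L, go to R
R | [.]1010.   read . → write 0, move R, go to R
R | 0[1]010.   read 1 → write ., move S, go to P
P | 0[.]010.   read . → write 1, move L, go to Q
Q | [0]1010.   read 0 → write 1, move S, go to Q
Q | [1]1010.   read 1 → write 1, move R, go to S
S | 1[1]010.   read 1 → write ., move R, go to S
S | 1.[0]10.   read 0 → write 1, move L, go to R
R | 1[.]110.   read . → write 0, move R, go to R
R | 10[1]10.   read 1 → write ., move S, go to P
P | 10[.]10.   read . → write 1, move L, go to Q
Q | 1[0]110.   read 0 → write 1, move S, go to Q
Q | 1[1]110.   read 1 → write 1, move R, go to S
S | 11[1]10.   read 1 → write ., move R, go to S
S | 11.[1]0.   read 1 → write ., move R, go to S
S | 11..[0].   read 0 → write 1, move L, go to R
R | 11.[.]1.   read . → write 0, move R, go to R
R | 11.0[1].   read 1 → write ., move S, go to P
P | 11.0[.].   read . → write 1, move L, go to Q
Q | 11.[0]1.   read 0 → write 1, move S, go to Q
Q | 11.[1]1.   read 1 → write 1, move R, go to S
S | 11.1[1].   read 1 → write ., move R, go to S
S | 11.1.[.]
The non-blank tape span at halt is 11.1.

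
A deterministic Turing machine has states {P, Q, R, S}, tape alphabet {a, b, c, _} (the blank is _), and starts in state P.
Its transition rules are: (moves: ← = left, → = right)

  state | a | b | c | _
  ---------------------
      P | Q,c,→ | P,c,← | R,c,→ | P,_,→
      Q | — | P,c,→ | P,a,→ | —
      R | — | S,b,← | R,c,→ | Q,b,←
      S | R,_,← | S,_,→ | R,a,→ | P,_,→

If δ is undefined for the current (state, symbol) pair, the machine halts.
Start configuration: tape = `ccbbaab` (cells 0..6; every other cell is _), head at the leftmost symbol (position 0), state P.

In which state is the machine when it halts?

P | [c]cbbaab   read c → write c, move →, go to R
R | c[c]bbaab   read c → write c, move →, go to R
R | cc[b]baab   read b → write b, move ←, go to S
S | c[c]bbaab   read c → write a, move →, go to R
R | ca[b]baab   read b → write b, move ←, go to S
S | c[a]bbaab   read a → write _, move ←, go to R
R | [c]_bbaab   read c → write c, move →, go to R
R | c[_]bbaab   read _ → write b, move ←, go to Q
Q | [c]bbbaab   read c → write a, move →, go to P
P | a[b]bbaab   read b → write c, move ←, go to P
P | [a]cbbaab   read a → write c, move →, go to Q
Q | c[c]bbaab   read c → write a, move →, go to P
P | ca[b]baab   read b → write c, move ←, go to P
P | c[a]cbaab   read a → write c, move →, go to Q
Q | cc[c]baab   read c → write a, move →, go to P
P | cca[b]aab   read b → write c, move ←, go to P
P | cc[a]caab   read a → write c, move →, go to Q
Q | ccc[c]aab   read c → write a, move →, go to P
P | ccca[a]ab   read a → write c, move →, go to Q
Q | cccac[a]b
No transition is defined for (Q, a); M halts in state Q.

Q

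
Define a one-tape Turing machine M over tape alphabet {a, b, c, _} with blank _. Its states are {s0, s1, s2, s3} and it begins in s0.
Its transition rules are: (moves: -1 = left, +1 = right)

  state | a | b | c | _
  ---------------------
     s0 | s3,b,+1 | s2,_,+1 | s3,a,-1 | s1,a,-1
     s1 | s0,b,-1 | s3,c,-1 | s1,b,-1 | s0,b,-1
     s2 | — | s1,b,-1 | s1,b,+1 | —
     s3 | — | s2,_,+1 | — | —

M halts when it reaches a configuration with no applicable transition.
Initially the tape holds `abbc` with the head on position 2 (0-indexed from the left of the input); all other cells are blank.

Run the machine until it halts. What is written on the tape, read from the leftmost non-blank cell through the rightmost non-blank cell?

s0 | ab[b]c_   read b → write _, move +1, go to s2
s2 | ab_[c]_   read c → write b, move +1, go to s1
s1 | ab_b[_]   read _ → write b, move -1, go to s0
s0 | ab_[b]b   read b → write _, move +1, go to s2
s2 | ab__[b]   read b → write b, move -1, go to s1
s1 | ab_[_]b   read _ → write b, move -1, go to s0
s0 | ab[_]bb   read _ → write a, move -1, go to s1
s1 | a[b]abb   read b → write c, move -1, go to s3
s3 | [a]cabb
The non-blank tape span at halt is acabb.

acabb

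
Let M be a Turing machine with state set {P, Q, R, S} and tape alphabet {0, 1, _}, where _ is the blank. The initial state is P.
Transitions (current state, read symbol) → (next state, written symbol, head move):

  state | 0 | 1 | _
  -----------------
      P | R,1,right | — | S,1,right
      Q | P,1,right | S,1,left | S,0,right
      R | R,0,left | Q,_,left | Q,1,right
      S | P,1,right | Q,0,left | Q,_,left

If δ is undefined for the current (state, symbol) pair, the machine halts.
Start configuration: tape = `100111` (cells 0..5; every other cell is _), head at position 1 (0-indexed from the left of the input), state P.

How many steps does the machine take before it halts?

P | ___1[0]0111   read 0 → write 1, move right, go to R
R | ___11[0]111   read 0 → write 0, move left, go to R
R | ___1[1]0111   read 1 → write _, move left, go to Q
Q | ___[1]_0111   read 1 → write 1, move left, go to S
S | __[_]1_0111   read _ → write _, move left, go to Q
Q | _[_]_1_0111   read _ → write 0, move right, go to S
S | _0[_]1_0111   read _ → write _, move left, go to Q
Q | _[0]_1_0111   read 0 → write 1, move right, go to P
P | _1[_]1_0111   read _ → write 1, move right, go to S
S | _11[1]_0111   read 1 → write 0, move left, go to Q
Q | _1[1]0_0111   read 1 → write 1, move left, go to S
S | _[1]10_0111   read 1 → write 0, move left, go to Q
Q | [_]010_0111   read _ → write 0, move right, go to S
S | 0[0]10_0111   read 0 → write 1, move right, go to P
P | 01[1]0_0111
M halts after 14 transitions.

14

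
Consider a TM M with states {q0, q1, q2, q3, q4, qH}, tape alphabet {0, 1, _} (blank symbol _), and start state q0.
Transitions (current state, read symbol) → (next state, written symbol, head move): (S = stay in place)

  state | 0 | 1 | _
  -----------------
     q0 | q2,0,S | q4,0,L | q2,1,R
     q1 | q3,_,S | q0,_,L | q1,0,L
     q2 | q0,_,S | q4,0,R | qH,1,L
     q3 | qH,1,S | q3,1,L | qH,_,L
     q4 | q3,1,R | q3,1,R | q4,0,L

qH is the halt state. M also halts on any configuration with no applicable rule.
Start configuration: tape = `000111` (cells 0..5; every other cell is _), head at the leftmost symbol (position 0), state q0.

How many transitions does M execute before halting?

state=q0 head=0 tape=[0]00111   (q0,0)→(q2,0,S)
state=q2 head=0 tape=[0]00111   (q2,0)→(q0,_,S)
state=q0 head=0 tape=[_]00111   (q0,_)→(q2,1,R)
state=q2 head=1 tape=1[0]0111   (q2,0)→(q0,_,S)
state=q0 head=1 tape=1[_]0111   (q0,_)→(q2,1,R)
state=q2 head=2 tape=11[0]111   (q2,0)→(q0,_,S)
state=q0 head=2 tape=11[_]111   (q0,_)→(q2,1,R)
state=q2 head=3 tape=111[1]11   (q2,1)→(q4,0,R)
state=q4 head=4 tape=1110[1]1   (q4,1)→(q3,1,R)
state=q3 head=5 tape=11101[1]   (q3,1)→(q3,1,L)
state=q3 head=4 tape=1110[1]1   (q3,1)→(q3,1,L)
state=q3 head=3 tape=111[0]11   (q3,0)→(qH,1,S)
state=qH head=3 tape=111[1]11
M halts after 12 transitions.

12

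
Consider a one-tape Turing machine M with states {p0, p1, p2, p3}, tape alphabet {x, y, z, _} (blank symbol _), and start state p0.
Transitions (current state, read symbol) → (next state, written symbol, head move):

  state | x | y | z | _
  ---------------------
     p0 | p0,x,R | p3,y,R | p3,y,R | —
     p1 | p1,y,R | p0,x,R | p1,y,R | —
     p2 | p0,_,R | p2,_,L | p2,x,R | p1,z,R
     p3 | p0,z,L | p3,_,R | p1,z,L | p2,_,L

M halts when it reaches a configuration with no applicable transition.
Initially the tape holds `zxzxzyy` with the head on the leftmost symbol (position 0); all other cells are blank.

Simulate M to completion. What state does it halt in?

p1

state=p0 head=0 tape=[z]xzxzyy_   (p0,z)→(p3,y,R)
state=p3 head=1 tape=y[x]zxzyy_   (p3,x)→(p0,z,L)
state=p0 head=0 tape=[y]zzxzyy_   (p0,y)→(p3,y,R)
state=p3 head=1 tape=y[z]zxzyy_   (p3,z)→(p1,z,L)
state=p1 head=0 tape=[y]zzxzyy_   (p1,y)→(p0,x,R)
state=p0 head=1 tape=x[z]zxzyy_   (p0,z)→(p3,y,R)
state=p3 head=2 tape=xy[z]xzyy_   (p3,z)→(p1,z,L)
state=p1 head=1 tape=x[y]zxzyy_   (p1,y)→(p0,x,R)
state=p0 head=2 tape=xx[z]xzyy_   (p0,z)→(p3,y,R)
state=p3 head=3 tape=xxy[x]zyy_   (p3,x)→(p0,z,L)
state=p0 head=2 tape=xx[y]zzyy_   (p0,y)→(p3,y,R)
state=p3 head=3 tape=xxy[z]zyy_   (p3,z)→(p1,z,L)
state=p1 head=2 tape=xx[y]zzyy_   (p1,y)→(p0,x,R)
state=p0 head=3 tape=xxx[z]zyy_   (p0,z)→(p3,y,R)
state=p3 head=4 tape=xxxy[z]yy_   (p3,z)→(p1,z,L)
state=p1 head=3 tape=xxx[y]zyy_   (p1,y)→(p0,x,R)
state=p0 head=4 tape=xxxx[z]yy_   (p0,z)→(p3,y,R)
state=p3 head=5 tape=xxxxy[y]y_   (p3,y)→(p3,_,R)
state=p3 head=6 tape=xxxxy_[y]_   (p3,y)→(p3,_,R)
state=p3 head=7 tape=xxxxy__[_]   (p3,_)→(p2,_,L)
state=p2 head=6 tape=xxxxy_[_]_   (p2,_)→(p1,z,R)
state=p1 head=7 tape=xxxxy_z[_]
No transition is defined for (p1, _); M halts in state p1.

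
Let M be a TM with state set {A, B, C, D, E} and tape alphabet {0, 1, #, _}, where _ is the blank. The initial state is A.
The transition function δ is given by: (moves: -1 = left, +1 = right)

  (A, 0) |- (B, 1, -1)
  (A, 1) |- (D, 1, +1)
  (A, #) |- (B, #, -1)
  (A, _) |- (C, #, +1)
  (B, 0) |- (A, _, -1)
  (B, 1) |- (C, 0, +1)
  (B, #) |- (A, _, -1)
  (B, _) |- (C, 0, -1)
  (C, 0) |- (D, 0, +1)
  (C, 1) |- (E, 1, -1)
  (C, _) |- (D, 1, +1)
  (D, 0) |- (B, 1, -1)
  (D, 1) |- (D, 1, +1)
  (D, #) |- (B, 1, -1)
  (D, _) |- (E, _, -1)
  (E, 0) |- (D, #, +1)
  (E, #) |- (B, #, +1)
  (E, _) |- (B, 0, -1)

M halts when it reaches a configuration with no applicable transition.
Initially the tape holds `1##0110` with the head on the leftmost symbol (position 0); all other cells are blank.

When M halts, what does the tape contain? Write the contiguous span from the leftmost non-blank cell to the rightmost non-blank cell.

state=A head=0 tape=[1]##0110_   (A,1)→(D,1,+1)
state=D head=1 tape=1[#]#0110_   (D,#)→(B,1,-1)
state=B head=0 tape=[1]1#0110_   (B,1)→(C,0,+1)
state=C head=1 tape=0[1]#0110_   (C,1)→(E,1,-1)
state=E head=0 tape=[0]1#0110_   (E,0)→(D,#,+1)
state=D head=1 tape=#[1]#0110_   (D,1)→(D,1,+1)
state=D head=2 tape=#1[#]0110_   (D,#)→(B,1,-1)
state=B head=1 tape=#[1]10110_   (B,1)→(C,0,+1)
state=C head=2 tape=#0[1]0110_   (C,1)→(E,1,-1)
state=E head=1 tape=#[0]10110_   (E,0)→(D,#,+1)
state=D head=2 tape=##[1]0110_   (D,1)→(D,1,+1)
state=D head=3 tape=##1[0]110_   (D,0)→(B,1,-1)
state=B head=2 tape=##[1]1110_   (B,1)→(C,0,+1)
state=C head=3 tape=##0[1]110_   (C,1)→(E,1,-1)
state=E head=2 tape=##[0]1110_   (E,0)→(D,#,+1)
state=D head=3 tape=###[1]110_   (D,1)→(D,1,+1)
state=D head=4 tape=###1[1]10_   (D,1)→(D,1,+1)
state=D head=5 tape=###11[1]0_   (D,1)→(D,1,+1)
state=D head=6 tape=###111[0]_   (D,0)→(B,1,-1)
state=B head=5 tape=###11[1]1_   (B,1)→(C,0,+1)
state=C head=6 tape=###110[1]_   (C,1)→(E,1,-1)
state=E head=5 tape=###11[0]1_   (E,0)→(D,#,+1)
state=D head=6 tape=###11#[1]_   (D,1)→(D,1,+1)
state=D head=7 tape=###11#1[_]   (D,_)→(E,_,-1)
state=E head=6 tape=###11#[1]_
The non-blank tape span at halt is ###11#1.

###11#1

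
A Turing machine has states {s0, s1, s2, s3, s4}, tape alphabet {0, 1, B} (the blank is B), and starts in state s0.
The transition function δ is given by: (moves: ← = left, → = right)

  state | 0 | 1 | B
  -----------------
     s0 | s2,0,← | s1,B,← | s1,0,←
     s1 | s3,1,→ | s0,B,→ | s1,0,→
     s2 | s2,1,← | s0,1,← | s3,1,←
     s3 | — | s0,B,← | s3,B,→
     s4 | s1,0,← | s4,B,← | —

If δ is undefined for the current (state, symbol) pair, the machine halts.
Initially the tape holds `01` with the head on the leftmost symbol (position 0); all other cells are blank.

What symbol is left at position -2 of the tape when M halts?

s0 | BBB[0]1   read 0 → write 0, move ←, go to s2
s2 | BB[B]01   read B → write 1, move ←, go to s3
s3 | B[B]101   read B → write B, move →, go to s3
s3 | BB[1]01   read 1 → write B, move ←, go to s0
s0 | B[B]B01   read B → write 0, move ←, go to s1
s1 | [B]0B01   read B → write 0, move →, go to s1
s1 | 0[0]B01   read 0 → write 1, move →, go to s3
s3 | 01[B]01   read B → write B, move →, go to s3
s3 | 01B[0]1
Cell -2 holds 1 when M halts.

1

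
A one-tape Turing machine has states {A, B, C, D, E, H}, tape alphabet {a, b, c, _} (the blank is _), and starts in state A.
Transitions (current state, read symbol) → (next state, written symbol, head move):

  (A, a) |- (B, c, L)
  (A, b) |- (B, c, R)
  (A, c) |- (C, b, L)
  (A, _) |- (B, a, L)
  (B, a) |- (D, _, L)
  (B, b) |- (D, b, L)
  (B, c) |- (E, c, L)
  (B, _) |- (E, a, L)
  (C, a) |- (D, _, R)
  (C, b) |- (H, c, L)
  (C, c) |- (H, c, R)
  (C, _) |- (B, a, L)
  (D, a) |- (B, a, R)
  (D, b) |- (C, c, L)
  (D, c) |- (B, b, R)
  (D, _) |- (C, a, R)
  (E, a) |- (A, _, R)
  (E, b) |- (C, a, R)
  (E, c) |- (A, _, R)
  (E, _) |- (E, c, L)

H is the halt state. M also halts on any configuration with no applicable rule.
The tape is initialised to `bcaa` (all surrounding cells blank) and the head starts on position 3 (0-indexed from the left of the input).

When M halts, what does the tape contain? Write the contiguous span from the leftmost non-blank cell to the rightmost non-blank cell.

acabacaa

state=A head=3 tape=_bca[a]___   (A,a)→(B,c,L)
state=B head=2 tape=_bc[a]c___   (B,a)→(D,_,L)
state=D head=1 tape=_b[c]_c___   (D,c)→(B,b,R)
state=B head=2 tape=_bb[_]c___   (B,_)→(E,a,L)
state=E head=1 tape=_b[b]ac___   (E,b)→(C,a,R)
state=C head=2 tape=_ba[a]c___   (C,a)→(D,_,R)
state=D head=3 tape=_ba_[c]___   (D,c)→(B,b,R)
state=B head=4 tape=_ba_b[_]__   (B,_)→(E,a,L)
state=E head=3 tape=_ba_[b]a__   (E,b)→(C,a,R)
state=C head=4 tape=_ba_a[a]__   (C,a)→(D,_,R)
state=D head=5 tape=_ba_a_[_]_   (D,_)→(C,a,R)
state=C head=6 tape=_ba_a_a[_]   (C,_)→(B,a,L)
state=B head=5 tape=_ba_a_[a]a   (B,a)→(D,_,L)
state=D head=4 tape=_ba_a[_]_a   (D,_)→(C,a,R)
state=C head=5 tape=_ba_aa[_]a   (C,_)→(B,a,L)
state=B head=4 tape=_ba_a[a]aa   (B,a)→(D,_,L)
state=D head=3 tape=_ba_[a]_aa   (D,a)→(B,a,R)
state=B head=4 tape=_ba_a[_]aa   (B,_)→(E,a,L)
state=E head=3 tape=_ba_[a]aaa   (E,a)→(A,_,R)
state=A head=4 tape=_ba__[a]aa   (A,a)→(B,c,L)
state=B head=3 tape=_ba_[_]caa   (B,_)→(E,a,L)
state=E head=2 tape=_ba[_]acaa   (E,_)→(E,c,L)
state=E head=1 tape=_b[a]cacaa   (E,a)→(A,_,R)
state=A head=2 tape=_b_[c]acaa   (A,c)→(C,b,L)
state=C head=1 tape=_b[_]bacaa   (C,_)→(B,a,L)
state=B head=0 tape=_[b]abacaa   (B,b)→(D,b,L)
state=D head=-1 tape=[_]babacaa   (D,_)→(C,a,R)
state=C head=0 tape=a[b]abacaa   (C,b)→(H,c,L)
state=H head=-1 tape=[a]cabacaa
The non-blank tape span at halt is acabacaa.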